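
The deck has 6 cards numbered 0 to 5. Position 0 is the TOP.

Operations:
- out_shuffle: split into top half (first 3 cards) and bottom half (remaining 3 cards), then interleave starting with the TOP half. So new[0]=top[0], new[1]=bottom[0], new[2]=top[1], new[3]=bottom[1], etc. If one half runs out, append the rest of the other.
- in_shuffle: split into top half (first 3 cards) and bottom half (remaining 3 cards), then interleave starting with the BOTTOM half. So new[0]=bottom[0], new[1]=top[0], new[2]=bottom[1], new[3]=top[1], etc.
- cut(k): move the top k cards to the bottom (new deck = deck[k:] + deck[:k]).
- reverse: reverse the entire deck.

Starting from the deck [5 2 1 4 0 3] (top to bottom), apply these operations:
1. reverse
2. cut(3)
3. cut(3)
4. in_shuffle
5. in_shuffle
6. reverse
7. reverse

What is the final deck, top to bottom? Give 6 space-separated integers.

After op 1 (reverse): [3 0 4 1 2 5]
After op 2 (cut(3)): [1 2 5 3 0 4]
After op 3 (cut(3)): [3 0 4 1 2 5]
After op 4 (in_shuffle): [1 3 2 0 5 4]
After op 5 (in_shuffle): [0 1 5 3 4 2]
After op 6 (reverse): [2 4 3 5 1 0]
After op 7 (reverse): [0 1 5 3 4 2]

Answer: 0 1 5 3 4 2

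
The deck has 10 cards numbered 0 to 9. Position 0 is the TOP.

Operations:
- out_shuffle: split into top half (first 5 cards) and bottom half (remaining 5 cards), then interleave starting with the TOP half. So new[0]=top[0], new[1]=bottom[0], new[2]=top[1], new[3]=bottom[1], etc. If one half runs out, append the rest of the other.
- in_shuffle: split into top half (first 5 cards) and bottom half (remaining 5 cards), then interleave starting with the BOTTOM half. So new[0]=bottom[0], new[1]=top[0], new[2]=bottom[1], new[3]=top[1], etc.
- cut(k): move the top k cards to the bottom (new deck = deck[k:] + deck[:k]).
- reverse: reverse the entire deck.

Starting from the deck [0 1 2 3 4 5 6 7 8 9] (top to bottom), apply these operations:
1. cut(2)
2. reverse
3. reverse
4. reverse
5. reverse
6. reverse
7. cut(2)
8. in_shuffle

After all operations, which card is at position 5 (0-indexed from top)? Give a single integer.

Answer: 7

Derivation:
After op 1 (cut(2)): [2 3 4 5 6 7 8 9 0 1]
After op 2 (reverse): [1 0 9 8 7 6 5 4 3 2]
After op 3 (reverse): [2 3 4 5 6 7 8 9 0 1]
After op 4 (reverse): [1 0 9 8 7 6 5 4 3 2]
After op 5 (reverse): [2 3 4 5 6 7 8 9 0 1]
After op 6 (reverse): [1 0 9 8 7 6 5 4 3 2]
After op 7 (cut(2)): [9 8 7 6 5 4 3 2 1 0]
After op 8 (in_shuffle): [4 9 3 8 2 7 1 6 0 5]
Position 5: card 7.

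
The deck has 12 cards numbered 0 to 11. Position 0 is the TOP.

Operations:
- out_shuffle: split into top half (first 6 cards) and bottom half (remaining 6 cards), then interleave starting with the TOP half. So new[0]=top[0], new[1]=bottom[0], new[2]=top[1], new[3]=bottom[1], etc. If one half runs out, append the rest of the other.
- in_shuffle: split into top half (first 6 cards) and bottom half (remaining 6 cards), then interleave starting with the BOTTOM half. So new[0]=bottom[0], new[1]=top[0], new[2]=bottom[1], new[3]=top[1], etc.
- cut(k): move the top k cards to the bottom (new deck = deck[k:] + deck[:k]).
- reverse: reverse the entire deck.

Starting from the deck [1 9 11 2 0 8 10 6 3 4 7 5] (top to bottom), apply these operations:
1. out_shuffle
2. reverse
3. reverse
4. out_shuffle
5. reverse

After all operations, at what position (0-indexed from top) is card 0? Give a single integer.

After op 1 (out_shuffle): [1 10 9 6 11 3 2 4 0 7 8 5]
After op 2 (reverse): [5 8 7 0 4 2 3 11 6 9 10 1]
After op 3 (reverse): [1 10 9 6 11 3 2 4 0 7 8 5]
After op 4 (out_shuffle): [1 2 10 4 9 0 6 7 11 8 3 5]
After op 5 (reverse): [5 3 8 11 7 6 0 9 4 10 2 1]
Card 0 is at position 6.

Answer: 6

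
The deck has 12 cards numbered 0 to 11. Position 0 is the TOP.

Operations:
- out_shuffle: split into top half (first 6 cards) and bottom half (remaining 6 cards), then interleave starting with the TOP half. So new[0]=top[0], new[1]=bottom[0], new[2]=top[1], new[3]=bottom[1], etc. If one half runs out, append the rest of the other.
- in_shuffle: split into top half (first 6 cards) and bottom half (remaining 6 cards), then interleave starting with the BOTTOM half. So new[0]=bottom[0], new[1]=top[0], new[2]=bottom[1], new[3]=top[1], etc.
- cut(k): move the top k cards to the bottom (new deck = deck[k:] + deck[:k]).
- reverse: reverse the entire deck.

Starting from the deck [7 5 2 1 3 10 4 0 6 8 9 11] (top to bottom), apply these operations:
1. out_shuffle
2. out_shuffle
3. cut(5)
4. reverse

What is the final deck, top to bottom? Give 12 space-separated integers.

After op 1 (out_shuffle): [7 4 5 0 2 6 1 8 3 9 10 11]
After op 2 (out_shuffle): [7 1 4 8 5 3 0 9 2 10 6 11]
After op 3 (cut(5)): [3 0 9 2 10 6 11 7 1 4 8 5]
After op 4 (reverse): [5 8 4 1 7 11 6 10 2 9 0 3]

Answer: 5 8 4 1 7 11 6 10 2 9 0 3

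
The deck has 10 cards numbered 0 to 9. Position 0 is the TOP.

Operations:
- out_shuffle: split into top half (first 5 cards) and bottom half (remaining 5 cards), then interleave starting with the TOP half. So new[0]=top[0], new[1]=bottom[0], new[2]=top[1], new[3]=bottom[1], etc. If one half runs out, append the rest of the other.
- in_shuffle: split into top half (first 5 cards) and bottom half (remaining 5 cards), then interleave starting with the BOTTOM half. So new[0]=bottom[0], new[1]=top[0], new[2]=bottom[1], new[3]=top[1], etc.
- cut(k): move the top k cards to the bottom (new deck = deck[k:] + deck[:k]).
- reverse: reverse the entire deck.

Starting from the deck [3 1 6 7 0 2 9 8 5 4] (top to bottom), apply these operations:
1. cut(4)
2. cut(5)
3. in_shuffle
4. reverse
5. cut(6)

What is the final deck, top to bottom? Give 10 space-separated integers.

Answer: 3 2 4 0 7 5 6 8 1 9

Derivation:
After op 1 (cut(4)): [0 2 9 8 5 4 3 1 6 7]
After op 2 (cut(5)): [4 3 1 6 7 0 2 9 8 5]
After op 3 (in_shuffle): [0 4 2 3 9 1 8 6 5 7]
After op 4 (reverse): [7 5 6 8 1 9 3 2 4 0]
After op 5 (cut(6)): [3 2 4 0 7 5 6 8 1 9]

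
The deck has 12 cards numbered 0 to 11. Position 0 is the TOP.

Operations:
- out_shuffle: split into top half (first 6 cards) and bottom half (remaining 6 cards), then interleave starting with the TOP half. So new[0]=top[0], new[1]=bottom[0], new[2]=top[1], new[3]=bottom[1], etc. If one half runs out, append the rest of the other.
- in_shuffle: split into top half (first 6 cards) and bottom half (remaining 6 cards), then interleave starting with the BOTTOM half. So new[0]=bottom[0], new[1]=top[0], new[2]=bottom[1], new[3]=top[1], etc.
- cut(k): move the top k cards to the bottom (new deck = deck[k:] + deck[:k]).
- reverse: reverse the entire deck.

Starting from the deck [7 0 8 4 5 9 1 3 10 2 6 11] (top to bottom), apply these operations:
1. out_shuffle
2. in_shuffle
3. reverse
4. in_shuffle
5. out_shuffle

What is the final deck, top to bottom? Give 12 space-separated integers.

Answer: 0 2 10 9 5 7 11 3 1 4 8 6

Derivation:
After op 1 (out_shuffle): [7 1 0 3 8 10 4 2 5 6 9 11]
After op 2 (in_shuffle): [4 7 2 1 5 0 6 3 9 8 11 10]
After op 3 (reverse): [10 11 8 9 3 6 0 5 1 2 7 4]
After op 4 (in_shuffle): [0 10 5 11 1 8 2 9 7 3 4 6]
After op 5 (out_shuffle): [0 2 10 9 5 7 11 3 1 4 8 6]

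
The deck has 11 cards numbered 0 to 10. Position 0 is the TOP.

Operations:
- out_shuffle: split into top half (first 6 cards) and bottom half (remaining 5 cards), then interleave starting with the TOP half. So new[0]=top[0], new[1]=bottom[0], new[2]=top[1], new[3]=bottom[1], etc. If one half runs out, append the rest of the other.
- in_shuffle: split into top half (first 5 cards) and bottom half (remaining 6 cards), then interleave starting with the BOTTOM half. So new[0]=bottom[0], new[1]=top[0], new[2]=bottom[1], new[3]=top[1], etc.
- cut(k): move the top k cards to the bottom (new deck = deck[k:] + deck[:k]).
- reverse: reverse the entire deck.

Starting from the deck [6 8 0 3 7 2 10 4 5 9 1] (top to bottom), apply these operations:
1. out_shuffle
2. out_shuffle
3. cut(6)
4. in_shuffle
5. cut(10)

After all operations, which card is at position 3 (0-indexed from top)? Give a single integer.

After op 1 (out_shuffle): [6 10 8 4 0 5 3 9 7 1 2]
After op 2 (out_shuffle): [6 3 10 9 8 7 4 1 0 2 5]
After op 3 (cut(6)): [4 1 0 2 5 6 3 10 9 8 7]
After op 4 (in_shuffle): [6 4 3 1 10 0 9 2 8 5 7]
After op 5 (cut(10)): [7 6 4 3 1 10 0 9 2 8 5]
Position 3: card 3.

Answer: 3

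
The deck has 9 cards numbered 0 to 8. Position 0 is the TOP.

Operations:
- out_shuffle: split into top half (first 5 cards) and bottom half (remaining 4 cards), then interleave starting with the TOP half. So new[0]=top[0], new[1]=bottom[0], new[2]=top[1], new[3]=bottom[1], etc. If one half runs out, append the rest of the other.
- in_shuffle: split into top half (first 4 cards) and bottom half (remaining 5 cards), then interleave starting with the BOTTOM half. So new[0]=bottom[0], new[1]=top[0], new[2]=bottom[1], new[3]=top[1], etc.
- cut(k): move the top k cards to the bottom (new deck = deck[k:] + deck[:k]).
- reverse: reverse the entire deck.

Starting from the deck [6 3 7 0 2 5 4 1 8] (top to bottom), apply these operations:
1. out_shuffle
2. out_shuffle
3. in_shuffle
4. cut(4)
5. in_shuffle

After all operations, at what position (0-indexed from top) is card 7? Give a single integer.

Answer: 0

Derivation:
After op 1 (out_shuffle): [6 5 3 4 7 1 0 8 2]
After op 2 (out_shuffle): [6 1 5 0 3 8 4 2 7]
After op 3 (in_shuffle): [3 6 8 1 4 5 2 0 7]
After op 4 (cut(4)): [4 5 2 0 7 3 6 8 1]
After op 5 (in_shuffle): [7 4 3 5 6 2 8 0 1]
Card 7 is at position 0.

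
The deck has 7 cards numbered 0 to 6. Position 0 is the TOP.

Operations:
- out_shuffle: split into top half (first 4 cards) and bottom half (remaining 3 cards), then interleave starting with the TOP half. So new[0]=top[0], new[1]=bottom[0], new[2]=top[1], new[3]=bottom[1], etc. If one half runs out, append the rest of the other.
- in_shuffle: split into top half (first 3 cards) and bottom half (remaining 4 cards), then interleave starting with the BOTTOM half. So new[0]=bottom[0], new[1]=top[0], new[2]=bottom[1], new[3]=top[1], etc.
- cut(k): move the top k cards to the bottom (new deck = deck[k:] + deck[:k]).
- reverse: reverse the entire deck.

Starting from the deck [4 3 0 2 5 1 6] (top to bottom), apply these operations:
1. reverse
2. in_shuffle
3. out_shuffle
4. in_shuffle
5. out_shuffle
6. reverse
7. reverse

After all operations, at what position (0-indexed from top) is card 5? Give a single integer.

Answer: 0

Derivation:
After op 1 (reverse): [6 1 5 2 0 3 4]
After op 2 (in_shuffle): [2 6 0 1 3 5 4]
After op 3 (out_shuffle): [2 3 6 5 0 4 1]
After op 4 (in_shuffle): [5 2 0 3 4 6 1]
After op 5 (out_shuffle): [5 4 2 6 0 1 3]
After op 6 (reverse): [3 1 0 6 2 4 5]
After op 7 (reverse): [5 4 2 6 0 1 3]
Card 5 is at position 0.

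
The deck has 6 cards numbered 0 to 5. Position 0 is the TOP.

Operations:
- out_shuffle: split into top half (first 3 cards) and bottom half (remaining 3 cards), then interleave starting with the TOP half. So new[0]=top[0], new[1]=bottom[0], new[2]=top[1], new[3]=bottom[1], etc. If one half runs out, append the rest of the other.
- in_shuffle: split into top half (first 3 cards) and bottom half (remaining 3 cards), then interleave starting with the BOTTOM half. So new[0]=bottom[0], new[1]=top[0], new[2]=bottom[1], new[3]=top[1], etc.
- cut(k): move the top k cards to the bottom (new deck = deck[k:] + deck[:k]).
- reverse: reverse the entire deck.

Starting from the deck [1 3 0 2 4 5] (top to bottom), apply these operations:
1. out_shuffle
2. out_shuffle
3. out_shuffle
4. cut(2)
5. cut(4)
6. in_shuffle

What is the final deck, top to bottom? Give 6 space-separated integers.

Answer: 3 1 2 0 5 4

Derivation:
After op 1 (out_shuffle): [1 2 3 4 0 5]
After op 2 (out_shuffle): [1 4 2 0 3 5]
After op 3 (out_shuffle): [1 0 4 3 2 5]
After op 4 (cut(2)): [4 3 2 5 1 0]
After op 5 (cut(4)): [1 0 4 3 2 5]
After op 6 (in_shuffle): [3 1 2 0 5 4]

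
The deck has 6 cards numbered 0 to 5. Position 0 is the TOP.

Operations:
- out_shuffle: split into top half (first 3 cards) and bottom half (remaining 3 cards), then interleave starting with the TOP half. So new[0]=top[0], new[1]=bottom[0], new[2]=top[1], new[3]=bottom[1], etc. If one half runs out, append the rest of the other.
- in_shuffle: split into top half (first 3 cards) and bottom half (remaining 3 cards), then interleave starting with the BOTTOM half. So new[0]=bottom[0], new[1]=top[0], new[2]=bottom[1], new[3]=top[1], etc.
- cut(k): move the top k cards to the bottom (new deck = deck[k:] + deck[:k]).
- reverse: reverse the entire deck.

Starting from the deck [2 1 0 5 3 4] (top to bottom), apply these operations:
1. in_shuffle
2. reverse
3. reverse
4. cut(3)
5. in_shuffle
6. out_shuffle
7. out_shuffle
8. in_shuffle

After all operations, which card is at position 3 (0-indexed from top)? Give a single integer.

Answer: 3

Derivation:
After op 1 (in_shuffle): [5 2 3 1 4 0]
After op 2 (reverse): [0 4 1 3 2 5]
After op 3 (reverse): [5 2 3 1 4 0]
After op 4 (cut(3)): [1 4 0 5 2 3]
After op 5 (in_shuffle): [5 1 2 4 3 0]
After op 6 (out_shuffle): [5 4 1 3 2 0]
After op 7 (out_shuffle): [5 3 4 2 1 0]
After op 8 (in_shuffle): [2 5 1 3 0 4]
Position 3: card 3.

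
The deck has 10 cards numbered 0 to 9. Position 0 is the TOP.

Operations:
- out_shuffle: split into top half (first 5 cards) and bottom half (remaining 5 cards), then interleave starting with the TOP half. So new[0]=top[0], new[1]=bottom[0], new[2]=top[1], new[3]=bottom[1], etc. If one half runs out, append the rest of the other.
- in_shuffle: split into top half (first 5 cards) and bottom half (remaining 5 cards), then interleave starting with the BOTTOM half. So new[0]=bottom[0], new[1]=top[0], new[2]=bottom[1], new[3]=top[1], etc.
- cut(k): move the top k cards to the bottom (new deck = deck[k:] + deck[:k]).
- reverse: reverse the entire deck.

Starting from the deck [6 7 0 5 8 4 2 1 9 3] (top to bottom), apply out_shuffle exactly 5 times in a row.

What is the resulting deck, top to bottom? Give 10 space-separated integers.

Answer: 6 0 8 2 9 7 5 4 1 3

Derivation:
After op 1 (out_shuffle): [6 4 7 2 0 1 5 9 8 3]
After op 2 (out_shuffle): [6 1 4 5 7 9 2 8 0 3]
After op 3 (out_shuffle): [6 9 1 2 4 8 5 0 7 3]
After op 4 (out_shuffle): [6 8 9 5 1 0 2 7 4 3]
After op 5 (out_shuffle): [6 0 8 2 9 7 5 4 1 3]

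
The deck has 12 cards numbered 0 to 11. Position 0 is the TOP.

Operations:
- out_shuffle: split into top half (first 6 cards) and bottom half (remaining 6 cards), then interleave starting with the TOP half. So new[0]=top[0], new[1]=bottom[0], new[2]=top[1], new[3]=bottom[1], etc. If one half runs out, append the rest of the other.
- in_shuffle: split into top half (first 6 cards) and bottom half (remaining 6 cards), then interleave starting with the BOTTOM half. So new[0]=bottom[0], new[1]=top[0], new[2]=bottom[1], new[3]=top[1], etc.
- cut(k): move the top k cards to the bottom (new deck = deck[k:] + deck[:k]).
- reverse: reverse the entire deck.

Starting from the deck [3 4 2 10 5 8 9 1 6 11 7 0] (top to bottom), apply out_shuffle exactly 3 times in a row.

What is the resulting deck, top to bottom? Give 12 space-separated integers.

Answer: 3 1 10 7 9 2 11 8 4 6 5 0

Derivation:
After op 1 (out_shuffle): [3 9 4 1 2 6 10 11 5 7 8 0]
After op 2 (out_shuffle): [3 10 9 11 4 5 1 7 2 8 6 0]
After op 3 (out_shuffle): [3 1 10 7 9 2 11 8 4 6 5 0]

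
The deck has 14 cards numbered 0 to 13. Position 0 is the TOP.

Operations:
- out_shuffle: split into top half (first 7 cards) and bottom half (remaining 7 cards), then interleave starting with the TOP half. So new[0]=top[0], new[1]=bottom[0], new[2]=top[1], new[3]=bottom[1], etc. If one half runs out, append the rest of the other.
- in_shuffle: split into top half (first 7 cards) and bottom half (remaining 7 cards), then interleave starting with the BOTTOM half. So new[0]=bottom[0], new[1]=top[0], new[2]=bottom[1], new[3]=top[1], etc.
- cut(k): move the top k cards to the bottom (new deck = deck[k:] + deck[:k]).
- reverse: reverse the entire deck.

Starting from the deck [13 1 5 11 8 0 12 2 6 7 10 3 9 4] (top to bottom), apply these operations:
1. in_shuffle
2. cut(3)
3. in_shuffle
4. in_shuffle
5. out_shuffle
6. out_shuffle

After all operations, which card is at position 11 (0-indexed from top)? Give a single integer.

After op 1 (in_shuffle): [2 13 6 1 7 5 10 11 3 8 9 0 4 12]
After op 2 (cut(3)): [1 7 5 10 11 3 8 9 0 4 12 2 13 6]
After op 3 (in_shuffle): [9 1 0 7 4 5 12 10 2 11 13 3 6 8]
After op 4 (in_shuffle): [10 9 2 1 11 0 13 7 3 4 6 5 8 12]
After op 5 (out_shuffle): [10 7 9 3 2 4 1 6 11 5 0 8 13 12]
After op 6 (out_shuffle): [10 6 7 11 9 5 3 0 2 8 4 13 1 12]
Position 11: card 13.

Answer: 13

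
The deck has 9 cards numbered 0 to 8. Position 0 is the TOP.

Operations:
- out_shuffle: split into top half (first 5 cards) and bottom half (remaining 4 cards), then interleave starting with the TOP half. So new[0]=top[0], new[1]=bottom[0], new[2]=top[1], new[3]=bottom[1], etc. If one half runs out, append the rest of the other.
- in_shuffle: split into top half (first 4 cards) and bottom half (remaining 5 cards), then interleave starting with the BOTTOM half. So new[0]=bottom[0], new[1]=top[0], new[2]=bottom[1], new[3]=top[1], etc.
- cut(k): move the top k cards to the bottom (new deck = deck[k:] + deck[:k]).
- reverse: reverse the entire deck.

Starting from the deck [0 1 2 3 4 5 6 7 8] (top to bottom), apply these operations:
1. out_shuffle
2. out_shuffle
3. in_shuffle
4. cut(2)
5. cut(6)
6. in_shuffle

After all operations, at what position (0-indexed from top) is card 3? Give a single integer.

Answer: 8

Derivation:
After op 1 (out_shuffle): [0 5 1 6 2 7 3 8 4]
After op 2 (out_shuffle): [0 7 5 3 1 8 6 4 2]
After op 3 (in_shuffle): [1 0 8 7 6 5 4 3 2]
After op 4 (cut(2)): [8 7 6 5 4 3 2 1 0]
After op 5 (cut(6)): [2 1 0 8 7 6 5 4 3]
After op 6 (in_shuffle): [7 2 6 1 5 0 4 8 3]
Card 3 is at position 8.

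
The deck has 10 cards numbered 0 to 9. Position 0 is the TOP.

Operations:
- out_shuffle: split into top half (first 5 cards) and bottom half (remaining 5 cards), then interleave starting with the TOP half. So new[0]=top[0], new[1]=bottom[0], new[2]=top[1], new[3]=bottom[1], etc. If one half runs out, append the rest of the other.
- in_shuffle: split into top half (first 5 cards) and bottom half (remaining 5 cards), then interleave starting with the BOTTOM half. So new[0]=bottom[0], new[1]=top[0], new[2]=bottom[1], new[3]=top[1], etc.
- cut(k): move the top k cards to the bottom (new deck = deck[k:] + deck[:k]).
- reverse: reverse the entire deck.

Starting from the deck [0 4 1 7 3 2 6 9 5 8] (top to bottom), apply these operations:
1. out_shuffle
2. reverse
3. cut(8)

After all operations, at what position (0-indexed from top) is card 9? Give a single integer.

After op 1 (out_shuffle): [0 2 4 6 1 9 7 5 3 8]
After op 2 (reverse): [8 3 5 7 9 1 6 4 2 0]
After op 3 (cut(8)): [2 0 8 3 5 7 9 1 6 4]
Card 9 is at position 6.

Answer: 6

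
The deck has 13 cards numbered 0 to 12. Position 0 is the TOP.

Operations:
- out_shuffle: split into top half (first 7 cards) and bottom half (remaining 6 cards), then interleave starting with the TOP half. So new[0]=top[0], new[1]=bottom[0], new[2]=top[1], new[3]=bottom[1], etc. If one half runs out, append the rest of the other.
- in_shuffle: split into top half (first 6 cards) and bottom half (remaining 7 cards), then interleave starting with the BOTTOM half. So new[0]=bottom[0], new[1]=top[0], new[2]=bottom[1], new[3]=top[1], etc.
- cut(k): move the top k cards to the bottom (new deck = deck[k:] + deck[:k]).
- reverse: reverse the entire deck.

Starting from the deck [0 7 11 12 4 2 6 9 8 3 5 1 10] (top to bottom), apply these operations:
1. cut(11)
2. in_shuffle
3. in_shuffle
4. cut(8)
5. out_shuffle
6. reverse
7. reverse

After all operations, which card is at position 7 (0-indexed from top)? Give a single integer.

After op 1 (cut(11)): [1 10 0 7 11 12 4 2 6 9 8 3 5]
After op 2 (in_shuffle): [4 1 2 10 6 0 9 7 8 11 3 12 5]
After op 3 (in_shuffle): [9 4 7 1 8 2 11 10 3 6 12 0 5]
After op 4 (cut(8)): [3 6 12 0 5 9 4 7 1 8 2 11 10]
After op 5 (out_shuffle): [3 7 6 1 12 8 0 2 5 11 9 10 4]
After op 6 (reverse): [4 10 9 11 5 2 0 8 12 1 6 7 3]
After op 7 (reverse): [3 7 6 1 12 8 0 2 5 11 9 10 4]
Position 7: card 2.

Answer: 2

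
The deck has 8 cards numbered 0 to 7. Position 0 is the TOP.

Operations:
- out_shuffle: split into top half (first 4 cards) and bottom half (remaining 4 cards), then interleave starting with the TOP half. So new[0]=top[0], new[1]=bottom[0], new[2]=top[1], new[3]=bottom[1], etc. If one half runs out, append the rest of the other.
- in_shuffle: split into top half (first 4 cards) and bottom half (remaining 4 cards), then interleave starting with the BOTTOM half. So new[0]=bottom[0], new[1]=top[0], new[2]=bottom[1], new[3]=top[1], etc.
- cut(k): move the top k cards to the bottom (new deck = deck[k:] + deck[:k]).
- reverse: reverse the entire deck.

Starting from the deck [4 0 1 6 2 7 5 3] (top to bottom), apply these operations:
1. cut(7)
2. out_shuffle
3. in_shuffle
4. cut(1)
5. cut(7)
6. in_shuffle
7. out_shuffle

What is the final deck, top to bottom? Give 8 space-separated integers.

Answer: 1 5 0 7 4 2 3 6

Derivation:
After op 1 (cut(7)): [3 4 0 1 6 2 7 5]
After op 2 (out_shuffle): [3 6 4 2 0 7 1 5]
After op 3 (in_shuffle): [0 3 7 6 1 4 5 2]
After op 4 (cut(1)): [3 7 6 1 4 5 2 0]
After op 5 (cut(7)): [0 3 7 6 1 4 5 2]
After op 6 (in_shuffle): [1 0 4 3 5 7 2 6]
After op 7 (out_shuffle): [1 5 0 7 4 2 3 6]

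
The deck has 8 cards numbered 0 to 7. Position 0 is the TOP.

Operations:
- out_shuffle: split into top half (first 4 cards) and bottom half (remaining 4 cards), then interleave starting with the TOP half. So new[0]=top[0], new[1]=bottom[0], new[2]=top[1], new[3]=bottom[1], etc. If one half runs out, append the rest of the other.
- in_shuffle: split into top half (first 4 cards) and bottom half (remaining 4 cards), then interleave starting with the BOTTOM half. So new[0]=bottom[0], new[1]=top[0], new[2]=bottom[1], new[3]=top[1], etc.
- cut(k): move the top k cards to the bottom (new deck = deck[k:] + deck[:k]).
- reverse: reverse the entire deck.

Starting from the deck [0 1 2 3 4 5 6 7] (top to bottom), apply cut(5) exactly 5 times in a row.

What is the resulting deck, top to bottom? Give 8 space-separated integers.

Answer: 1 2 3 4 5 6 7 0

Derivation:
After op 1 (cut(5)): [5 6 7 0 1 2 3 4]
After op 2 (cut(5)): [2 3 4 5 6 7 0 1]
After op 3 (cut(5)): [7 0 1 2 3 4 5 6]
After op 4 (cut(5)): [4 5 6 7 0 1 2 3]
After op 5 (cut(5)): [1 2 3 4 5 6 7 0]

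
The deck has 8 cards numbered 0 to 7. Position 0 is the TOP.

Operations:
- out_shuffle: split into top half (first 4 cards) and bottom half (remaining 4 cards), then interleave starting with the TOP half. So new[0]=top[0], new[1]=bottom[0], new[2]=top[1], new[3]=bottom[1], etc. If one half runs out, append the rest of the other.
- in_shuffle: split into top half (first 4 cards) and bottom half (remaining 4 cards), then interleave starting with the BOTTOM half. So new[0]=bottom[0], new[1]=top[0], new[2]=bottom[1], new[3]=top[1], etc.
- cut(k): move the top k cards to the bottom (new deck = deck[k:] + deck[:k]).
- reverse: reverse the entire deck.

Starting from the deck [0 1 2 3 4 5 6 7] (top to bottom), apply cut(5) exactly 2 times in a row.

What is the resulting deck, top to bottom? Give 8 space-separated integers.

Answer: 2 3 4 5 6 7 0 1

Derivation:
After op 1 (cut(5)): [5 6 7 0 1 2 3 4]
After op 2 (cut(5)): [2 3 4 5 6 7 0 1]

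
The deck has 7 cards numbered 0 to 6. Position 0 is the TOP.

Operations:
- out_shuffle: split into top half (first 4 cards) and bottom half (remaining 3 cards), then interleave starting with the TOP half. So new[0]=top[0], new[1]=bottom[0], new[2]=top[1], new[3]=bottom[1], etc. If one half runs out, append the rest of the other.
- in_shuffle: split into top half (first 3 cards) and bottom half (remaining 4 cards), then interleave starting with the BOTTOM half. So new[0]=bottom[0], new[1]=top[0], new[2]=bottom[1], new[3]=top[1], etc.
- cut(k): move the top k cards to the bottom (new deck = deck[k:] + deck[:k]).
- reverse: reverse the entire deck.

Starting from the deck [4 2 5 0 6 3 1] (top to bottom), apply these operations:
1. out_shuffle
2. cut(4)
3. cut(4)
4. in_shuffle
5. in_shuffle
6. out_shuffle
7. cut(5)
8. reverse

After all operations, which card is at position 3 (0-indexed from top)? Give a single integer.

After op 1 (out_shuffle): [4 6 2 3 5 1 0]
After op 2 (cut(4)): [5 1 0 4 6 2 3]
After op 3 (cut(4)): [6 2 3 5 1 0 4]
After op 4 (in_shuffle): [5 6 1 2 0 3 4]
After op 5 (in_shuffle): [2 5 0 6 3 1 4]
After op 6 (out_shuffle): [2 3 5 1 0 4 6]
After op 7 (cut(5)): [4 6 2 3 5 1 0]
After op 8 (reverse): [0 1 5 3 2 6 4]
Position 3: card 3.

Answer: 3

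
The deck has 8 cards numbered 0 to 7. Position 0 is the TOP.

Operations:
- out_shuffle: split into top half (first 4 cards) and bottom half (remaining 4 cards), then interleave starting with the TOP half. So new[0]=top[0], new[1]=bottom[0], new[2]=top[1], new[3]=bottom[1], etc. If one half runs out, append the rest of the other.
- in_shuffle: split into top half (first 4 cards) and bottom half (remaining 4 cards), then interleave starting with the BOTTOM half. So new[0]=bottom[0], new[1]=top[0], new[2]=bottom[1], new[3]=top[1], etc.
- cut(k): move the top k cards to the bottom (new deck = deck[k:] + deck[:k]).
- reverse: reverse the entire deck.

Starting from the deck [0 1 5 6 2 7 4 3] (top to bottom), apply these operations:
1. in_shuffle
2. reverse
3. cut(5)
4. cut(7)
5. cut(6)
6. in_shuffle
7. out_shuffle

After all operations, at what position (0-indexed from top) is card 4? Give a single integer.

After op 1 (in_shuffle): [2 0 7 1 4 5 3 6]
After op 2 (reverse): [6 3 5 4 1 7 0 2]
After op 3 (cut(5)): [7 0 2 6 3 5 4 1]
After op 4 (cut(7)): [1 7 0 2 6 3 5 4]
After op 5 (cut(6)): [5 4 1 7 0 2 6 3]
After op 6 (in_shuffle): [0 5 2 4 6 1 3 7]
After op 7 (out_shuffle): [0 6 5 1 2 3 4 7]
Card 4 is at position 6.

Answer: 6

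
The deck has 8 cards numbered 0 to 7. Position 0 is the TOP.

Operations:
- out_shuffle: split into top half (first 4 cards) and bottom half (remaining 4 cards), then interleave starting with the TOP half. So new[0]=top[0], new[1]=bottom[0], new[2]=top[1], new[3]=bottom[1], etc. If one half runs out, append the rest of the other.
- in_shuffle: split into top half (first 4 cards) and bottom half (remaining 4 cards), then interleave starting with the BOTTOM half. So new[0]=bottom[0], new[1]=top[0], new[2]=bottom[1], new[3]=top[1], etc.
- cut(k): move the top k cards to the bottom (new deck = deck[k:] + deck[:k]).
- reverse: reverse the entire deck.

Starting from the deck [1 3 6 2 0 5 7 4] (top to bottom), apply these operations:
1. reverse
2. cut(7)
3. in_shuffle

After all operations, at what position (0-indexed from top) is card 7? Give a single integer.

After op 1 (reverse): [4 7 5 0 2 6 3 1]
After op 2 (cut(7)): [1 4 7 5 0 2 6 3]
After op 3 (in_shuffle): [0 1 2 4 6 7 3 5]
Card 7 is at position 5.

Answer: 5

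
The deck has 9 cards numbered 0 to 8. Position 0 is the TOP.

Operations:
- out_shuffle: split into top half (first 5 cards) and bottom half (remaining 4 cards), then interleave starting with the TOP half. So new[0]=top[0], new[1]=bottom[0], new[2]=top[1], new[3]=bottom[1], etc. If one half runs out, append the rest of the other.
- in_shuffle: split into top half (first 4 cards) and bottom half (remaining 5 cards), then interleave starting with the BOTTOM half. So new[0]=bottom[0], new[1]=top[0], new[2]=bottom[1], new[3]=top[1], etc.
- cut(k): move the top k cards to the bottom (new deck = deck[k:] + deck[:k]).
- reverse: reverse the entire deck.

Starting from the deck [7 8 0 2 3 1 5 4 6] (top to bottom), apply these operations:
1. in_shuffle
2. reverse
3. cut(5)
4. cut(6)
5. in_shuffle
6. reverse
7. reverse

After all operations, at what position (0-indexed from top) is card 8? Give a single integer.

After op 1 (in_shuffle): [3 7 1 8 5 0 4 2 6]
After op 2 (reverse): [6 2 4 0 5 8 1 7 3]
After op 3 (cut(5)): [8 1 7 3 6 2 4 0 5]
After op 4 (cut(6)): [4 0 5 8 1 7 3 6 2]
After op 5 (in_shuffle): [1 4 7 0 3 5 6 8 2]
After op 6 (reverse): [2 8 6 5 3 0 7 4 1]
After op 7 (reverse): [1 4 7 0 3 5 6 8 2]
Card 8 is at position 7.

Answer: 7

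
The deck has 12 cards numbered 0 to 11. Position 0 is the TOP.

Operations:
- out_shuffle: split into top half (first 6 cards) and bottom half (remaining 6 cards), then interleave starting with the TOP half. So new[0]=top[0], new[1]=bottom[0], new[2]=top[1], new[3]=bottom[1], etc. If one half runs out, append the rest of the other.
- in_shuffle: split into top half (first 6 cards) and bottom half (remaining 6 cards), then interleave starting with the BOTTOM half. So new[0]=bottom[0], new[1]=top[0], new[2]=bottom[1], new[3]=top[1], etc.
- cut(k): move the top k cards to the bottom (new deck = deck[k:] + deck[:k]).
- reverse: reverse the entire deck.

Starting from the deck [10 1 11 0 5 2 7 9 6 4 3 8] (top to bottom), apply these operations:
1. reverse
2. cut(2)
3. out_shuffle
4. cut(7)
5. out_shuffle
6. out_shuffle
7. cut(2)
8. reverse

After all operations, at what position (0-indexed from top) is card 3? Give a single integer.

Answer: 8

Derivation:
After op 1 (reverse): [8 3 4 6 9 7 2 5 0 11 1 10]
After op 2 (cut(2)): [4 6 9 7 2 5 0 11 1 10 8 3]
After op 3 (out_shuffle): [4 0 6 11 9 1 7 10 2 8 5 3]
After op 4 (cut(7)): [10 2 8 5 3 4 0 6 11 9 1 7]
After op 5 (out_shuffle): [10 0 2 6 8 11 5 9 3 1 4 7]
After op 6 (out_shuffle): [10 5 0 9 2 3 6 1 8 4 11 7]
After op 7 (cut(2)): [0 9 2 3 6 1 8 4 11 7 10 5]
After op 8 (reverse): [5 10 7 11 4 8 1 6 3 2 9 0]
Card 3 is at position 8.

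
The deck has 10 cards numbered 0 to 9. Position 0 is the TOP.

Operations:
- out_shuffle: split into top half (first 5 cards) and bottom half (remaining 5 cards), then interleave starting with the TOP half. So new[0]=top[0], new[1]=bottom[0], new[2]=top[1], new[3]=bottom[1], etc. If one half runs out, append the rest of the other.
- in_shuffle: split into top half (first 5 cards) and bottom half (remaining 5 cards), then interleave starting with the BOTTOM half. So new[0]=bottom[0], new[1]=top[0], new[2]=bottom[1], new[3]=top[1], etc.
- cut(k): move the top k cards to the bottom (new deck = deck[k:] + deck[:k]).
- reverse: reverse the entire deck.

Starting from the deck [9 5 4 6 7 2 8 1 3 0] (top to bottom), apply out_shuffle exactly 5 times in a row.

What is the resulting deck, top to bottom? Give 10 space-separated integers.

Answer: 9 4 7 8 3 5 6 2 1 0

Derivation:
After op 1 (out_shuffle): [9 2 5 8 4 1 6 3 7 0]
After op 2 (out_shuffle): [9 1 2 6 5 3 8 7 4 0]
After op 3 (out_shuffle): [9 3 1 8 2 7 6 4 5 0]
After op 4 (out_shuffle): [9 7 3 6 1 4 8 5 2 0]
After op 5 (out_shuffle): [9 4 7 8 3 5 6 2 1 0]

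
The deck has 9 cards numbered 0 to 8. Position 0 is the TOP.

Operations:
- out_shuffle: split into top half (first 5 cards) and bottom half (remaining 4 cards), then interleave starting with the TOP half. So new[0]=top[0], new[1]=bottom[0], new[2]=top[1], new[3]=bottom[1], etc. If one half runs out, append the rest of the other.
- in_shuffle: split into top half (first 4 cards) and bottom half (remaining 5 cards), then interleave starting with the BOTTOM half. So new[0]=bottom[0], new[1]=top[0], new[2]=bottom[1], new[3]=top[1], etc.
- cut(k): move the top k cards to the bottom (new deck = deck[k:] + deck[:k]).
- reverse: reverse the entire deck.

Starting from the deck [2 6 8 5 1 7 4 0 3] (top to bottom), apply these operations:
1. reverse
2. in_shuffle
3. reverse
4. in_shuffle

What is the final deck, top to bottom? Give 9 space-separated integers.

After op 1 (reverse): [3 0 4 7 1 5 8 6 2]
After op 2 (in_shuffle): [1 3 5 0 8 4 6 7 2]
After op 3 (reverse): [2 7 6 4 8 0 5 3 1]
After op 4 (in_shuffle): [8 2 0 7 5 6 3 4 1]

Answer: 8 2 0 7 5 6 3 4 1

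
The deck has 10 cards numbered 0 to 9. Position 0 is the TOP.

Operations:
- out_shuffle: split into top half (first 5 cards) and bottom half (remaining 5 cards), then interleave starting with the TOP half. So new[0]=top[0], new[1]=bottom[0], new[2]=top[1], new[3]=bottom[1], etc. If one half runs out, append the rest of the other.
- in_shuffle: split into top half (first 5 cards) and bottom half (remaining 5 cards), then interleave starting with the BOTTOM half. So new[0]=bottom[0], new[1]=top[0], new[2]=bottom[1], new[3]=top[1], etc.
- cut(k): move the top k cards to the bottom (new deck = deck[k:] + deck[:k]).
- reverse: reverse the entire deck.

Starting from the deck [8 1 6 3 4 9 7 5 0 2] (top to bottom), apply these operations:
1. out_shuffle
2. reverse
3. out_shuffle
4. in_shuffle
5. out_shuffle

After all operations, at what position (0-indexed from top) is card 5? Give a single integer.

Answer: 3

Derivation:
After op 1 (out_shuffle): [8 9 1 7 6 5 3 0 4 2]
After op 2 (reverse): [2 4 0 3 5 6 7 1 9 8]
After op 3 (out_shuffle): [2 6 4 7 0 1 3 9 5 8]
After op 4 (in_shuffle): [1 2 3 6 9 4 5 7 8 0]
After op 5 (out_shuffle): [1 4 2 5 3 7 6 8 9 0]
Card 5 is at position 3.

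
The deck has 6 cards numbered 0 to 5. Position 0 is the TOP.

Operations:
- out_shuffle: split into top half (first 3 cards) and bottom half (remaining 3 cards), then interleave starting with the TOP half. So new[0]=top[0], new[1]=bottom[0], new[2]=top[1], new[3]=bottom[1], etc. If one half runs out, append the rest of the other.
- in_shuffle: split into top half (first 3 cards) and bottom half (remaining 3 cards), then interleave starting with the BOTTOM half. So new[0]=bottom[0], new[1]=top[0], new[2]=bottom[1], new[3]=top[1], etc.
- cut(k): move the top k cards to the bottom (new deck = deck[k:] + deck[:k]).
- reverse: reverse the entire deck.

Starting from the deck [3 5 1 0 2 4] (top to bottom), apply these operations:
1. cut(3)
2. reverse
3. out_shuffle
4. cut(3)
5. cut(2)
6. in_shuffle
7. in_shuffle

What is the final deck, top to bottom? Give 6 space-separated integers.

After op 1 (cut(3)): [0 2 4 3 5 1]
After op 2 (reverse): [1 5 3 4 2 0]
After op 3 (out_shuffle): [1 4 5 2 3 0]
After op 4 (cut(3)): [2 3 0 1 4 5]
After op 5 (cut(2)): [0 1 4 5 2 3]
After op 6 (in_shuffle): [5 0 2 1 3 4]
After op 7 (in_shuffle): [1 5 3 0 4 2]

Answer: 1 5 3 0 4 2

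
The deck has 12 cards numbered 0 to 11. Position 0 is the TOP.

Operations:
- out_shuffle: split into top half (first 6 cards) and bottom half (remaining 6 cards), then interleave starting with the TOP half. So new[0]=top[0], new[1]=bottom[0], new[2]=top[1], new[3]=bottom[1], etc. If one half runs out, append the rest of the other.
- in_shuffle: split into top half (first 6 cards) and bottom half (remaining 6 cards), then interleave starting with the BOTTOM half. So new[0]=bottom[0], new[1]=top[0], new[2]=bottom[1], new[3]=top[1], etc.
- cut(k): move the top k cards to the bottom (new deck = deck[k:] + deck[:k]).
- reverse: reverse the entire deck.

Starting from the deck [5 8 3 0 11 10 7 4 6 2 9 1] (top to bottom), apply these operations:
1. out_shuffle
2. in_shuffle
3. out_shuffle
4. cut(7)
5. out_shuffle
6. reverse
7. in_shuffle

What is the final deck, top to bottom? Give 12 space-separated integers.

Answer: 4 7 1 0 5 10 11 6 9 2 3 8

Derivation:
After op 1 (out_shuffle): [5 7 8 4 3 6 0 2 11 9 10 1]
After op 2 (in_shuffle): [0 5 2 7 11 8 9 4 10 3 1 6]
After op 3 (out_shuffle): [0 9 5 4 2 10 7 3 11 1 8 6]
After op 4 (cut(7)): [3 11 1 8 6 0 9 5 4 2 10 7]
After op 5 (out_shuffle): [3 9 11 5 1 4 8 2 6 10 0 7]
After op 6 (reverse): [7 0 10 6 2 8 4 1 5 11 9 3]
After op 7 (in_shuffle): [4 7 1 0 5 10 11 6 9 2 3 8]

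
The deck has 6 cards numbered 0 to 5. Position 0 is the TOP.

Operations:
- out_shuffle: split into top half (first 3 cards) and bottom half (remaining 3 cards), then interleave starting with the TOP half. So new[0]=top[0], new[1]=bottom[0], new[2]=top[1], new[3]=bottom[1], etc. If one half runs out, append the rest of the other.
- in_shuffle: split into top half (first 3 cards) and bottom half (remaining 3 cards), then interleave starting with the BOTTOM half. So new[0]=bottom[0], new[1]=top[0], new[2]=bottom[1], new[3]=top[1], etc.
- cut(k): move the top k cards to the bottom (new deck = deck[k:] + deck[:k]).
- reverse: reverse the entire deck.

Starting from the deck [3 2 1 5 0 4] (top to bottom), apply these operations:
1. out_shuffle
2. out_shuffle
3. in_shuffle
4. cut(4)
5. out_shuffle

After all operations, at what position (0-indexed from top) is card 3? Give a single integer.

After op 1 (out_shuffle): [3 5 2 0 1 4]
After op 2 (out_shuffle): [3 0 5 1 2 4]
After op 3 (in_shuffle): [1 3 2 0 4 5]
After op 4 (cut(4)): [4 5 1 3 2 0]
After op 5 (out_shuffle): [4 3 5 2 1 0]
Card 3 is at position 1.

Answer: 1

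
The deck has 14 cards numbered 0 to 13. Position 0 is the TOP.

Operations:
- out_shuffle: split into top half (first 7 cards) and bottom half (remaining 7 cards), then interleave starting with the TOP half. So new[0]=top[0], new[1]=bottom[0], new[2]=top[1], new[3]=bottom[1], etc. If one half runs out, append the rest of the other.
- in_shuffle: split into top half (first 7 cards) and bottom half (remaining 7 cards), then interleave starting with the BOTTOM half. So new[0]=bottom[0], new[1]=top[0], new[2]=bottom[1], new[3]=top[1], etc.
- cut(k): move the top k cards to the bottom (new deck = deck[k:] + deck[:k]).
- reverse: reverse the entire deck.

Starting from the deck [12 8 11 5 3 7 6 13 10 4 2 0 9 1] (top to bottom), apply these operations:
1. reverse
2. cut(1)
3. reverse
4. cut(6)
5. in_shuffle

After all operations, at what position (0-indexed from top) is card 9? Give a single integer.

After op 1 (reverse): [1 9 0 2 4 10 13 6 7 3 5 11 8 12]
After op 2 (cut(1)): [9 0 2 4 10 13 6 7 3 5 11 8 12 1]
After op 3 (reverse): [1 12 8 11 5 3 7 6 13 10 4 2 0 9]
After op 4 (cut(6)): [7 6 13 10 4 2 0 9 1 12 8 11 5 3]
After op 5 (in_shuffle): [9 7 1 6 12 13 8 10 11 4 5 2 3 0]
Card 9 is at position 0.

Answer: 0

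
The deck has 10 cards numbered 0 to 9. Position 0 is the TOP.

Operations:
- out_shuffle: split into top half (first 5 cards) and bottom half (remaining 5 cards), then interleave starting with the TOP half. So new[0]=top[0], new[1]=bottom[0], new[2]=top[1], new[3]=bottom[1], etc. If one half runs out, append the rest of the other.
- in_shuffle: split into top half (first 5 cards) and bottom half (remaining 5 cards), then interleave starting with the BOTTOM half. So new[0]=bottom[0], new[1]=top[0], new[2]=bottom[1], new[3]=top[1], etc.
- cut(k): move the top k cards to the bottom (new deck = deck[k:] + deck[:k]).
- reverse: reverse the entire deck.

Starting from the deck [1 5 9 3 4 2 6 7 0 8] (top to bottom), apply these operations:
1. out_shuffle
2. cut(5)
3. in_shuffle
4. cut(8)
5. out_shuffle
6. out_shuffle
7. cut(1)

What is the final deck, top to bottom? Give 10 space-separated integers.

After op 1 (out_shuffle): [1 2 5 6 9 7 3 0 4 8]
After op 2 (cut(5)): [7 3 0 4 8 1 2 5 6 9]
After op 3 (in_shuffle): [1 7 2 3 5 0 6 4 9 8]
After op 4 (cut(8)): [9 8 1 7 2 3 5 0 6 4]
After op 5 (out_shuffle): [9 3 8 5 1 0 7 6 2 4]
After op 6 (out_shuffle): [9 0 3 7 8 6 5 2 1 4]
After op 7 (cut(1)): [0 3 7 8 6 5 2 1 4 9]

Answer: 0 3 7 8 6 5 2 1 4 9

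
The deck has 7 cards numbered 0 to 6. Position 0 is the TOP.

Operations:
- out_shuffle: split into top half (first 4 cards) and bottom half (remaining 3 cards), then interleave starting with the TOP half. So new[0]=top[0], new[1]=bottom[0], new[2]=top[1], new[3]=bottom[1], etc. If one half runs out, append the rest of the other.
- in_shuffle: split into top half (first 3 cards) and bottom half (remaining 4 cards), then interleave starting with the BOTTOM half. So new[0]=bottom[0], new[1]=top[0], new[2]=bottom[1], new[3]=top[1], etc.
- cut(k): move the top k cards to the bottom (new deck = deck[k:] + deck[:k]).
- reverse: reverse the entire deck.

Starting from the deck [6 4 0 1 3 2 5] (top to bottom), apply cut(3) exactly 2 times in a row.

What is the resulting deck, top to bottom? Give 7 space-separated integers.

After op 1 (cut(3)): [1 3 2 5 6 4 0]
After op 2 (cut(3)): [5 6 4 0 1 3 2]

Answer: 5 6 4 0 1 3 2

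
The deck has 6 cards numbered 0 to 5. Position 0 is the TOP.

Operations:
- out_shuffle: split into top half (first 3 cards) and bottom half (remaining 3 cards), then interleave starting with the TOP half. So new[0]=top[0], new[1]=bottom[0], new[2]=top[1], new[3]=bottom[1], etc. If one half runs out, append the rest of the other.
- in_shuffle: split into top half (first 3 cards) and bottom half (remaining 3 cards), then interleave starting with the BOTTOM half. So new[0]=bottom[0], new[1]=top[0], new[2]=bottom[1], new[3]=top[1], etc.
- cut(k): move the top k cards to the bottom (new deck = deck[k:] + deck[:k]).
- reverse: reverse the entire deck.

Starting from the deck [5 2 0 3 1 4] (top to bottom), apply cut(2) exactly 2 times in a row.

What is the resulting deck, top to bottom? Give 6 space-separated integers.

After op 1 (cut(2)): [0 3 1 4 5 2]
After op 2 (cut(2)): [1 4 5 2 0 3]

Answer: 1 4 5 2 0 3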